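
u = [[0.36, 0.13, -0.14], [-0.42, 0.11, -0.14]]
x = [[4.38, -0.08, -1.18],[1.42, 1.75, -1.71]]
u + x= [[4.74, 0.05, -1.32],[1.00, 1.86, -1.85]]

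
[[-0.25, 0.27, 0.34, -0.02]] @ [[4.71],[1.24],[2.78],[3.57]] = [[0.03]]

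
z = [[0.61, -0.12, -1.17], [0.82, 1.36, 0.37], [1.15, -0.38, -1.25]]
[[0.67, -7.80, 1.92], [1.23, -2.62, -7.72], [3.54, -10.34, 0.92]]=z @[[4.49, -4.30, -3.59], [-2.35, -0.55, -2.63], [2.01, 4.48, -3.24]]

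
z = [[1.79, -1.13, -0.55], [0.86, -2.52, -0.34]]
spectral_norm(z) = 3.28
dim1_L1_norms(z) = [3.47, 3.72]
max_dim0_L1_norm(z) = 3.65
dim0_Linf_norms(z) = [1.79, 2.52, 0.55]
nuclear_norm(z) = 4.40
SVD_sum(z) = [[1.08, -1.64, -0.37], [1.41, -2.13, -0.48]] + [[0.71, 0.51, -0.18], [-0.55, -0.39, 0.14]]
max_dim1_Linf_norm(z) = 2.52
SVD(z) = [[-0.61, -0.79], [-0.79, 0.61]] @ diag([3.2750814349336945, 1.1238067425285594]) @ [[-0.54, 0.82, 0.18], [-0.80, -0.57, 0.20]]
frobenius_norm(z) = 3.46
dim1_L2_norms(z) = [2.19, 2.68]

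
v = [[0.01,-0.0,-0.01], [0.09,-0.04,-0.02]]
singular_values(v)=[0.1, 0.01]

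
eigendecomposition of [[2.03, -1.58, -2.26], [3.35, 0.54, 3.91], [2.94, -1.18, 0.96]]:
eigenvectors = [[(0.14-0.47j),  (0.14+0.47j),  (-0.39+0j)], [(-0.74+0j),  (-0.74-0j),  -0.86+0.00j], [(-0.3-0.35j),  -0.30+0.35j,  (0.34+0j)]]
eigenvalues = [(1.5+4.03j), (1.5-4.03j), (0.53+0j)]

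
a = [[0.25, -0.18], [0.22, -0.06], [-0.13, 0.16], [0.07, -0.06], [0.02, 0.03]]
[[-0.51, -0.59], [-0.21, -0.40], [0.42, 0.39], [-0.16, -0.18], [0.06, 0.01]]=a @[[-0.33, -1.45], [2.35, 1.27]]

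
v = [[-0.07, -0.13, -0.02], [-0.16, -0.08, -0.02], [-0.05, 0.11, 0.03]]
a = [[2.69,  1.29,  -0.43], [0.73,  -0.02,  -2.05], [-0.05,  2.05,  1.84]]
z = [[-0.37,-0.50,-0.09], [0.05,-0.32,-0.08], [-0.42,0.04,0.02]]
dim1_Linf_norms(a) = [2.69, 2.05, 2.05]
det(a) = 8.96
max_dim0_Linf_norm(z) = 0.5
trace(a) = 4.51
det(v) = -0.00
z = a @ v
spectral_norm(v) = 0.23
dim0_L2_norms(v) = [0.18, 0.19, 0.04]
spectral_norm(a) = 3.24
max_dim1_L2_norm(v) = 0.18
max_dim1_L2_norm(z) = 0.63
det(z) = -0.00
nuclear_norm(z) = 1.15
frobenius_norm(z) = 0.83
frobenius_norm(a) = 4.63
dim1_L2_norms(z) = [0.63, 0.33, 0.42]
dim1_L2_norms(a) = [3.01, 2.18, 2.76]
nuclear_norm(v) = 0.37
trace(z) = -0.67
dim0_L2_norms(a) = [2.79, 2.42, 2.79]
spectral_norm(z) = 0.71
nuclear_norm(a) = 7.30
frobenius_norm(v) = 0.26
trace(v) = -0.12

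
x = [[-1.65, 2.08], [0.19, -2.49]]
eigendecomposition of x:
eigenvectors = [[0.99, -0.87], [0.16, 0.49]]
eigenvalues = [-1.31, -2.83]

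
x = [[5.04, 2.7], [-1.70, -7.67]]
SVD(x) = [[-0.53,0.85], [0.85,0.53]] @ diag([8.937689146464928, 3.8115892644883766]) @ [[-0.46, -0.89], [0.89, -0.46]]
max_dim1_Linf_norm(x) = 7.67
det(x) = -34.07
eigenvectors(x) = [[0.99, -0.21], [-0.14, 0.98]]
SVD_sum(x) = [[2.16, 4.19], [-3.49, -6.75]] + [[2.88,-1.49], [1.79,-0.92]]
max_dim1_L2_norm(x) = 7.86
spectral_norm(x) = 8.94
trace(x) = -2.63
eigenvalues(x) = [4.67, -7.3]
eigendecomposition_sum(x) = [[4.81, 1.05], [-0.66, -0.15]] + [[0.23, 1.65], [-1.04, -7.52]]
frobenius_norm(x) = 9.72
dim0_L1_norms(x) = [6.74, 10.37]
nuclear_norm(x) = 12.75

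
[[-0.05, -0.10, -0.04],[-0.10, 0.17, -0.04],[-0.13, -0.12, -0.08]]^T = [[-0.05,-0.10,-0.13], [-0.10,0.17,-0.12], [-0.04,-0.04,-0.08]]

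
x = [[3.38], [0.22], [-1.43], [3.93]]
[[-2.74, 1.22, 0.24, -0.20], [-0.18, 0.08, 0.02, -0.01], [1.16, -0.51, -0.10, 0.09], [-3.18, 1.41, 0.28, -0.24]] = x@[[-0.81, 0.36, 0.07, -0.06]]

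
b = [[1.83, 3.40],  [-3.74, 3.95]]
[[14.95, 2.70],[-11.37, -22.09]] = b@ [[4.9,4.3], [1.76,-1.52]]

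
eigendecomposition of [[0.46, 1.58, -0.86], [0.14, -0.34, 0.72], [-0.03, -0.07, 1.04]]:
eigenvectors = [[-0.84, 0.97, -0.03],[0.54, 0.22, 0.47],[0.01, 0.13, 0.88]]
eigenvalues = [-0.55, 0.7, 1.0]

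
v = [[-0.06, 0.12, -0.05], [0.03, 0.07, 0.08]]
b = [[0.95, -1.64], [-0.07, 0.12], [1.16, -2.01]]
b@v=[[-0.11, -0.00, -0.18], [0.01, -0.00, 0.01], [-0.13, -0.0, -0.22]]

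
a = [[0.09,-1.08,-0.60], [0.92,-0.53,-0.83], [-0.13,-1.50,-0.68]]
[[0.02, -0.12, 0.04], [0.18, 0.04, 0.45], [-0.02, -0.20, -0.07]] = a@ [[0.24, 0.23, 0.6], [-0.04, 0.02, -0.09], [0.07, 0.2, 0.18]]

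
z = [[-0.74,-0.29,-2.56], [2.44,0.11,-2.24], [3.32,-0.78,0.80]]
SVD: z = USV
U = [[-0.07,-0.76,0.65], [0.64,-0.53,-0.55], [0.76,0.38,0.52]]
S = [4.23, 3.48, 0.66]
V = [[0.98, -0.12, -0.15],[0.15, -0.04, 0.99],[-0.12, -0.99, -0.02]]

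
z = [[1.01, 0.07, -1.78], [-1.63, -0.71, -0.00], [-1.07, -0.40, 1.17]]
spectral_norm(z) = 2.84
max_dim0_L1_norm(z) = 3.71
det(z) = -0.51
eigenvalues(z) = [2.31, -1.05, 0.21]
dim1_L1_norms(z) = [2.86, 2.34, 2.64]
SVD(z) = [[-0.67, -0.52, 0.52], [0.47, -0.85, -0.24], [0.57, 0.08, 0.82]] @ diag([2.843353168281979, 1.3880179375791897, 0.13018819216521357]) @ [[-0.72, -0.21, 0.66], [0.56, 0.38, 0.74], [0.41, -0.9, 0.16]]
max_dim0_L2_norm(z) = 2.2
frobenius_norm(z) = 3.17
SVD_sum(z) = [[1.38, 0.41, -1.26], [-0.96, -0.28, 0.87], [-1.18, -0.35, 1.07]] + [[-0.4,-0.28,-0.53], [-0.66,-0.45,-0.87], [0.06,0.04,0.08]] + [[0.03, -0.06, 0.01], [-0.01, 0.03, -0.01], [0.04, -0.1, 0.02]]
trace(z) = 1.47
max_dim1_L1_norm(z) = 2.86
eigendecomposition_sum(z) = [[1.13, 0.26, -1.76],[-0.61, -0.14, 0.95],[-0.85, -0.19, 1.32]] + [[-0.19,  -0.14,  -0.15], [-0.9,  -0.66,  -0.72], [-0.25,  -0.19,  -0.2]] + [[0.07, -0.05, 0.13], [-0.13, 0.09, -0.23], [0.03, -0.02, 0.05]]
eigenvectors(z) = [[0.73, -0.20, 0.48], [-0.4, -0.94, -0.86], [-0.55, -0.26, 0.18]]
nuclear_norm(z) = 4.36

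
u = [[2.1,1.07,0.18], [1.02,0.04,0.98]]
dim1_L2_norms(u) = [2.36, 1.42]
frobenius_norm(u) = 2.75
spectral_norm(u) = 2.60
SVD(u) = [[-0.9, -0.44], [-0.44, 0.90]] @ diag([2.5998711756979804, 0.9112463277154006]) @ [[-0.90, -0.38, -0.23], [-0.02, -0.48, 0.88]]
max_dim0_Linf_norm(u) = 2.1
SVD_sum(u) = [[2.09, 0.87, 0.53], [1.04, 0.43, 0.27]] + [[0.01, 0.2, -0.35],  [-0.02, -0.39, 0.71]]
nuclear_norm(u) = 3.51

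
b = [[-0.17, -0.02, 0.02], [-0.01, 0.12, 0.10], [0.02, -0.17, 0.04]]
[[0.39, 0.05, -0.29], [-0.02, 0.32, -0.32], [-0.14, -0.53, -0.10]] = b@ [[-2.4, -0.67, 1.35], [0.33, 2.95, -0.0], [-0.8, -0.38, -3.06]]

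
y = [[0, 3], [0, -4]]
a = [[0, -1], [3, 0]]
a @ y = [[0, 4], [0, 9]]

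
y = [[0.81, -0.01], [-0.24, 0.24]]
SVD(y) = [[-0.95, 0.31], [0.31, 0.95]] @ diag([0.8486549982633199, 0.22624034547950242]) @ [[-1.0, 0.1], [0.10, 1.00]]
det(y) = 0.19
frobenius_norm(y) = 0.88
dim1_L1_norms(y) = [0.82, 0.48]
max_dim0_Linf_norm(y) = 0.81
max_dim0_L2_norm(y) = 0.84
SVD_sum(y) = [[0.80, -0.08], [-0.26, 0.03]] + [[0.01,0.07], [0.02,0.21]]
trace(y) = 1.05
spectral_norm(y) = 0.85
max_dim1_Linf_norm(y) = 0.81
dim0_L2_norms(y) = [0.84, 0.24]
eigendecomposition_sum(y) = [[0.81, -0.01], [-0.34, 0.01]] + [[0.00, 0.0], [0.1, 0.23]]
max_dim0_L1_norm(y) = 1.05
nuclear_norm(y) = 1.07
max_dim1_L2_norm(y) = 0.81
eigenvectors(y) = [[0.92, 0.02], [-0.39, 1.00]]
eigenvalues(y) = [0.81, 0.24]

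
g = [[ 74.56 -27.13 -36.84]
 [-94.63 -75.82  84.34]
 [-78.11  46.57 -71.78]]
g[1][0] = -94.63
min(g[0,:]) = -36.84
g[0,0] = 74.56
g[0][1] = -27.13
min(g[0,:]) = -36.84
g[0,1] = -27.13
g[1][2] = 84.34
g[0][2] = -36.84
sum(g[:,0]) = -98.17999999999999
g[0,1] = -27.13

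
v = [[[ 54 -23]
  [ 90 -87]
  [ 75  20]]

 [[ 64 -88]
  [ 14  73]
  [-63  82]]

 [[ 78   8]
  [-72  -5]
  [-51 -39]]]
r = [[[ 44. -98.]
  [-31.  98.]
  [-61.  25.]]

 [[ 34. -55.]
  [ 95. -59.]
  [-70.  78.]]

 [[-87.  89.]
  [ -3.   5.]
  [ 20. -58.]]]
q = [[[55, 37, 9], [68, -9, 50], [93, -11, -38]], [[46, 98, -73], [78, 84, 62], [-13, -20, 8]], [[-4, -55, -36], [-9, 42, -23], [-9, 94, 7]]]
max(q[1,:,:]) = 98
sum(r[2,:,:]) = -34.0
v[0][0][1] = -23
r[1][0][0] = 34.0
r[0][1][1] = 98.0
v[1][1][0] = 14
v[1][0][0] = 64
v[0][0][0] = 54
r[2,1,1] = 5.0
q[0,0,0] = 55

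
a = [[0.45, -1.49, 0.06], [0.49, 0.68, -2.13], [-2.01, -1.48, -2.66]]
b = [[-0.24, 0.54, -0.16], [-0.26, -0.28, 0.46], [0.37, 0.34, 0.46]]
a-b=[[0.69, -2.03, 0.22],  [0.75, 0.96, -2.59],  [-2.38, -1.82, -3.12]]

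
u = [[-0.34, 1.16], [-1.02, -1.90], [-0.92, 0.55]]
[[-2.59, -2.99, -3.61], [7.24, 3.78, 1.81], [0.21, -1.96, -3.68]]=u @ [[-1.90, 0.71, 2.6], [-2.79, -2.37, -2.35]]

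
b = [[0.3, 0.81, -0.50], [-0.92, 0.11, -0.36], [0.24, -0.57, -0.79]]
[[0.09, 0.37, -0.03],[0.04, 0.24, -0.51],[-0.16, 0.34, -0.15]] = b@ [[-0.05, -0.03, 0.43], [0.17, 0.14, -0.0], [0.07, -0.54, 0.32]]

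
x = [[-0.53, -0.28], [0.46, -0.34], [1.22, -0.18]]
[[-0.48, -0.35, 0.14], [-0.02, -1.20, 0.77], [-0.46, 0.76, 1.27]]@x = [[0.26, 0.23], [0.4, 0.28], [2.14, -0.36]]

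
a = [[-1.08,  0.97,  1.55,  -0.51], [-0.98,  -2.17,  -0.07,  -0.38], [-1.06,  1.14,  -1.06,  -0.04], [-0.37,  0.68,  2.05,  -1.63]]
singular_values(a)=[3.4, 2.54, 1.76, 0.7]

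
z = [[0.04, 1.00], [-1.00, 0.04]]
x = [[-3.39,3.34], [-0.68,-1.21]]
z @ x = [[-0.82, -1.08], [3.36, -3.39]]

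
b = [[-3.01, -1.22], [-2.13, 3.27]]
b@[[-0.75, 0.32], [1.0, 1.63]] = [[1.04, -2.95],[4.87, 4.65]]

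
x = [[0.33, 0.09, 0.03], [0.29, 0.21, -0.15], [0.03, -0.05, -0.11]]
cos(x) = [[0.93, -0.02, 0.00],[-0.07, 0.96, 0.0],[0.00, 0.00, 0.99]]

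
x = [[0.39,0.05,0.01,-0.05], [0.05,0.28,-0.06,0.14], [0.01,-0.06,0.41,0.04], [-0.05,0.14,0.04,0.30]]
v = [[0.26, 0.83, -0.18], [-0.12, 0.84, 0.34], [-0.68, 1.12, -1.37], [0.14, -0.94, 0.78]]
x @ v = [[0.08, 0.42, -0.11], [0.04, 0.08, 0.28], [-0.26, 0.38, -0.55], [-0.02, -0.16, 0.24]]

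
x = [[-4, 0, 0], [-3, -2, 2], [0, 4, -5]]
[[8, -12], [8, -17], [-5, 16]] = x @ [[-2, 3], [0, 4], [1, 0]]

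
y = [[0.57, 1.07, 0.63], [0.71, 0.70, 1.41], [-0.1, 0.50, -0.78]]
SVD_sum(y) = [[0.53, 0.64, 0.94], [0.73, 0.87, 1.29], [-0.16, -0.19, -0.28]] + [[0.04, 0.43, -0.31], [-0.01, -0.17, 0.12], [0.06, 0.69, -0.5]] + [[0.00, -0.00, -0.0], [-0.0, 0.0, 0.00], [-0.00, 0.0, 0.00]]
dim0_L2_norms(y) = [0.92, 1.37, 1.73]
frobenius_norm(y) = 2.39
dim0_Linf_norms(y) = [0.71, 1.07, 1.41]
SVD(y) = [[-0.58, 0.52, -0.62], [-0.79, -0.20, 0.57], [0.17, 0.83, 0.53]] @ diag([2.158254245367555, 1.0291918919882288, 0.0016315080800837713]) @ [[-0.42,-0.51,-0.75], [0.07,0.81,-0.58], [-0.90,0.3,0.31]]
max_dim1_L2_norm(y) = 1.73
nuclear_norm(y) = 3.19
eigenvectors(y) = [[-0.72, -0.9, 0.10], [-0.68, 0.30, -0.62], [-0.11, 0.31, 0.78]]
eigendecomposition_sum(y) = [[0.59, 1.03, 0.74], [0.56, 0.97, 0.70], [0.09, 0.16, 0.11]] + [[0.00, -0.0, -0.0], [-0.00, 0.00, 0.00], [-0.0, 0.00, 0.00]] + [[-0.02, 0.04, -0.11], [0.15, -0.27, 0.71], [-0.19, 0.34, -0.89]]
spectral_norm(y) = 2.16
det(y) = -0.00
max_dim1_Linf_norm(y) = 1.41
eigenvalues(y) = [1.68, 0.0, -1.19]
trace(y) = 0.49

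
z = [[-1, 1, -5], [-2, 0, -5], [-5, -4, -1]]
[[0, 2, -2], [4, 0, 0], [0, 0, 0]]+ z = [[-1, 3, -7], [2, 0, -5], [-5, -4, -1]]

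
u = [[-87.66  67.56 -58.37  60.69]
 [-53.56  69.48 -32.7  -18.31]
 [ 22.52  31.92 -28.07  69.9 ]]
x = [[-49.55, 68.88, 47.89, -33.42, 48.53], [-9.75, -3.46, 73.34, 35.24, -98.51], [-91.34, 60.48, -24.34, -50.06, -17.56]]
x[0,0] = -49.55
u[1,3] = -18.31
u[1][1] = 69.48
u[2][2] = -28.07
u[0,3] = 60.69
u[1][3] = -18.31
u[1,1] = 69.48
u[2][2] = -28.07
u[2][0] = 22.52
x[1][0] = -9.75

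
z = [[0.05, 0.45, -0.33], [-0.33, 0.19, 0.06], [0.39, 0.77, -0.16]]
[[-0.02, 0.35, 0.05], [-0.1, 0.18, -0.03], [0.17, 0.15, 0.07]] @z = [[-0.1, 0.1, 0.02], [-0.08, -0.03, 0.05], [-0.01, 0.16, -0.06]]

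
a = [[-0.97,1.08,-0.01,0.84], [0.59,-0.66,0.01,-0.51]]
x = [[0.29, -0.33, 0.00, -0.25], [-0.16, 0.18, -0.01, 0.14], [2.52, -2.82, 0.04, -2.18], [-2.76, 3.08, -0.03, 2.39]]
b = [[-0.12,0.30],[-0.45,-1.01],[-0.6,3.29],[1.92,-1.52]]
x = b @ a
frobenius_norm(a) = 1.96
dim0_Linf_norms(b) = [1.92, 3.29]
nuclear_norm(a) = 1.97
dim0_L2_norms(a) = [1.14, 1.27, 0.01, 0.98]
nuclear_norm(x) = 6.52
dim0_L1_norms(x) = [5.73, 6.41, 0.08, 4.96]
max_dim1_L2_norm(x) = 4.78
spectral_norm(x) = 6.50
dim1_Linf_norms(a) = [1.08, 0.66]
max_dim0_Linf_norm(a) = 1.08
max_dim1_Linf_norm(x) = 3.08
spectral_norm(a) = 1.96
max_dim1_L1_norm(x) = 8.26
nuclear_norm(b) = 5.59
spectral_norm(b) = 3.99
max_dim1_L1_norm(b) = 3.89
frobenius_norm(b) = 4.30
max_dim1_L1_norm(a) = 2.9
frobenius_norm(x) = 6.50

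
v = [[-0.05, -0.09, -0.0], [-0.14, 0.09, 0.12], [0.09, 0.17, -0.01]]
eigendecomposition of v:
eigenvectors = [[0.38, 0.52, -0.28], [0.54, -0.26, 0.81], [-0.75, 0.81, 0.51]]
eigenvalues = [-0.18, -0.01, 0.21]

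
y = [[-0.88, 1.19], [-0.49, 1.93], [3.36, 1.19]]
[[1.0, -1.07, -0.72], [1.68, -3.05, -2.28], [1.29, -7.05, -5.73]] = y @[[0.07, -1.41, -1.18], [0.89, -1.94, -1.48]]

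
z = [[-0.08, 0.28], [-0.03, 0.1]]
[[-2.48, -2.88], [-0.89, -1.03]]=z @ [[2.17,2.91], [-8.22,-9.47]]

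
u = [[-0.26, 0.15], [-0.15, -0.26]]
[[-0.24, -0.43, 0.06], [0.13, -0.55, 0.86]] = u@ [[0.48, 2.16, -1.61], [-0.79, 0.88, -2.39]]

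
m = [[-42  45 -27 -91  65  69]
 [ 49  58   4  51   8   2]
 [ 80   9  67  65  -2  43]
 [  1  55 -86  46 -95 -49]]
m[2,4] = -2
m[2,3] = 65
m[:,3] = [-91, 51, 65, 46]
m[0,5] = 69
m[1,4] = 8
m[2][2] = 67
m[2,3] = 65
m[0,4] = 65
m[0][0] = -42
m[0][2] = -27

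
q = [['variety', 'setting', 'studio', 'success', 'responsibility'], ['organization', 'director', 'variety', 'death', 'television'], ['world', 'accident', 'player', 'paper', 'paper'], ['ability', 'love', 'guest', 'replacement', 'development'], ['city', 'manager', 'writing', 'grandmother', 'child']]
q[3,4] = 'development'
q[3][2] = 'guest'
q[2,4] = 'paper'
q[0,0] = 'variety'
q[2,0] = 'world'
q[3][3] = 'replacement'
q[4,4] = 'child'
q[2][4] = 'paper'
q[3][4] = 'development'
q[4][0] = 'city'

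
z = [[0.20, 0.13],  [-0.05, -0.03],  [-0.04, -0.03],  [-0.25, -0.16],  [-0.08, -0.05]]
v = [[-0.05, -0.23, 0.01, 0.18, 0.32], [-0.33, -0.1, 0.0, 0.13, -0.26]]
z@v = [[-0.05,-0.06,0.0,0.05,0.03], [0.01,0.01,-0.0,-0.01,-0.01], [0.01,0.01,-0.0,-0.01,-0.01], [0.07,0.07,-0.0,-0.07,-0.04], [0.02,0.02,-0.0,-0.02,-0.01]]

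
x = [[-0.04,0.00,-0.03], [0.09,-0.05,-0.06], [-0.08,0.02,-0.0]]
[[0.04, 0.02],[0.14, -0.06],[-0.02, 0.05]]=x @ [[0.21, -0.41], [-0.37, 0.65], [-1.67, -0.19]]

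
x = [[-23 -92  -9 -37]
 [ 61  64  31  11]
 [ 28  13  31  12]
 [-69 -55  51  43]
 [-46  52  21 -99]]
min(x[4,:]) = -99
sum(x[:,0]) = -49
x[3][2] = 51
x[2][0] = 28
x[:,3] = [-37, 11, 12, 43, -99]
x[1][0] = 61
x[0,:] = [-23, -92, -9, -37]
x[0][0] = -23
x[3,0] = -69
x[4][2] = 21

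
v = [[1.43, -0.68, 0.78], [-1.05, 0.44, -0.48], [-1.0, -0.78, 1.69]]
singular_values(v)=[2.23, 2.04, 0.01]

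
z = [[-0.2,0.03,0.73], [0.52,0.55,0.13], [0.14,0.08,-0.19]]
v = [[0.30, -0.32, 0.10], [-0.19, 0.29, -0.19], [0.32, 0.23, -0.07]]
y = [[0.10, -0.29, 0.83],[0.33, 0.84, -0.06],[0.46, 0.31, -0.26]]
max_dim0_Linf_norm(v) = 0.32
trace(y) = 0.68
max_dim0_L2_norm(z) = 0.77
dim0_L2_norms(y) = [0.57, 0.94, 0.87]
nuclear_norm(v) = 1.07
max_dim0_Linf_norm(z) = 0.73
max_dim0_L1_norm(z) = 1.05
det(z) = 0.00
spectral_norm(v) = 0.59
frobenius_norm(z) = 1.11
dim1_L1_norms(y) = [1.22, 1.23, 1.03]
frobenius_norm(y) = 1.41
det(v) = 0.02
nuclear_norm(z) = 1.57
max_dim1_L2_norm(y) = 0.9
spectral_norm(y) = 1.15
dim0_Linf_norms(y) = [0.46, 0.84, 0.83]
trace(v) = 0.52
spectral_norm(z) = 0.80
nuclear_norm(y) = 2.21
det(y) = -0.27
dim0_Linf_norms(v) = [0.32, 0.32, 0.19]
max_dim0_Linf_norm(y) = 0.84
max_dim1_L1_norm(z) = 1.2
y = z + v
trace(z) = 0.16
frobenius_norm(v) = 0.72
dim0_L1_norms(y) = [0.89, 1.44, 1.15]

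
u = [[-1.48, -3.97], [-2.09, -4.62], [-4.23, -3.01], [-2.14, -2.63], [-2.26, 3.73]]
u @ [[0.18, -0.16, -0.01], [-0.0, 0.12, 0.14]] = [[-0.27, -0.24, -0.54], [-0.38, -0.22, -0.63], [-0.76, 0.32, -0.38], [-0.39, 0.03, -0.35], [-0.41, 0.81, 0.54]]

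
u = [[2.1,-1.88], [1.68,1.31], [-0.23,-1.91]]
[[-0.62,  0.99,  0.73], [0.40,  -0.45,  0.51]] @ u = [[0.19,1.07], [-0.03,-2.32]]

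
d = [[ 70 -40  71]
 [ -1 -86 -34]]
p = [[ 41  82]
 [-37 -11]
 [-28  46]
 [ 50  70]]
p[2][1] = 46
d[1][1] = -86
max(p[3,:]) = 70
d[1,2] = -34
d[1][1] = -86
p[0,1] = 82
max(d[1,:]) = -1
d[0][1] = -40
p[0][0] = 41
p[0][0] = 41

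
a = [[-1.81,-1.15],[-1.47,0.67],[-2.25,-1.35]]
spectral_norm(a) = 3.53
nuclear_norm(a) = 4.81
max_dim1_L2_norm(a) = 2.62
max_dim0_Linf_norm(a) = 2.25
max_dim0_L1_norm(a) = 5.53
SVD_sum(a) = [[-1.93, -0.9], [-0.95, -0.44], [-2.36, -1.11]] + [[0.12, -0.25], [-0.52, 1.11], [0.11, -0.24]]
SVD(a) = [[-0.6, 0.21], [-0.3, -0.95], [-0.74, 0.21]] @ diag([3.5260509850727075, 1.2885512991991366]) @ [[0.91, 0.42], [0.42, -0.91]]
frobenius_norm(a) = 3.75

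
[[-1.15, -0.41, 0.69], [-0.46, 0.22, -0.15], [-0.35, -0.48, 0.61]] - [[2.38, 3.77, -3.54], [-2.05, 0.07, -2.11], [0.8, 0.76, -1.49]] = [[-3.53, -4.18, 4.23], [1.59, 0.15, 1.96], [-1.15, -1.24, 2.10]]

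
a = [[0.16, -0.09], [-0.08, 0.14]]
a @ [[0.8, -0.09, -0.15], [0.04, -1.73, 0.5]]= [[0.12, 0.14, -0.07],[-0.06, -0.24, 0.08]]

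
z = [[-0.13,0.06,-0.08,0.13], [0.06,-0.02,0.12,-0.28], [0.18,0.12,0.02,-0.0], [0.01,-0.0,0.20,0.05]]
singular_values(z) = [0.37, 0.22, 0.2, 0.08]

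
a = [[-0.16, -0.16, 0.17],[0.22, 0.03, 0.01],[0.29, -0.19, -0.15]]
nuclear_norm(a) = 0.82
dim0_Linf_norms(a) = [0.29, 0.19, 0.17]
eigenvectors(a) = [[-0.49+0.00j, -0.48-0.02j, -0.48+0.02j], [0.24+0.00j, (-0.08+0.59j), -0.08-0.59j], [(0.84+0j), -0.64+0.00j, -0.64-0.00j]]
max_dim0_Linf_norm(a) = 0.29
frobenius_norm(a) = 0.52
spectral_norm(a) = 0.44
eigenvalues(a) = [(-0.37+0j), (0.05+0.19j), (0.05-0.19j)]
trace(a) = -0.28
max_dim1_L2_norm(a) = 0.38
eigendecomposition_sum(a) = [[(-0.16+0j),  -0.01-0.00j,  0.12+0.00j], [0.08-0.00j,  0j,  (-0.06-0j)], [0.28-0.00j,  (0.01+0j),  (-0.21-0j)]] + [[0.00+0.06j, (-0.08+0.02j), (0.02+0.03j)],[(0.07+0j), 0.01+0.10j, 0.04-0.03j],[0.07j, (-0.1+0.03j), (0.03+0.03j)]] + [[0.00-0.06j,-0.08-0.02j,(0.02-0.03j)],  [0.07-0.00j,0.01-0.10j,0.04+0.03j],  [-0.07j,(-0.1-0.03j),(0.03-0.03j)]]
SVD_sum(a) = [[-0.17, 0.03, 0.08], [0.17, -0.03, -0.08], [0.31, -0.06, -0.15]] + [[-0.01, -0.2, 0.05], [0.00, 0.04, -0.01], [-0.01, -0.13, 0.03]] + [[0.02, 0.01, 0.04], [0.05, 0.02, 0.1], [-0.02, -0.01, -0.03]]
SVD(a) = [[-0.43,-0.83,-0.35], [0.42,0.16,-0.89], [0.8,-0.53,0.28]] @ diag([0.44161369546370255, 0.24672158427467872, 0.1276941808849752]) @ [[0.89, -0.16, -0.43], [0.06, 0.97, -0.24], [-0.45, -0.19, -0.87]]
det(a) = -0.01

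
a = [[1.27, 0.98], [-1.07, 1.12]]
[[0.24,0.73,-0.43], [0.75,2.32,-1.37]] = a @ [[-0.19, -0.59, 0.35], [0.49, 1.51, -0.89]]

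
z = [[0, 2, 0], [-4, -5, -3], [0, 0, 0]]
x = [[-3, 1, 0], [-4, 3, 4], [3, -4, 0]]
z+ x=[[-3, 3, 0], [-8, -2, 1], [3, -4, 0]]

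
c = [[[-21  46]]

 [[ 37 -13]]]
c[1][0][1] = -13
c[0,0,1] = 46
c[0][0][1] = 46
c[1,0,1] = -13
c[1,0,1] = -13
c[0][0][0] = -21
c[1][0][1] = -13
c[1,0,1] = -13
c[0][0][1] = 46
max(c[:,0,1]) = 46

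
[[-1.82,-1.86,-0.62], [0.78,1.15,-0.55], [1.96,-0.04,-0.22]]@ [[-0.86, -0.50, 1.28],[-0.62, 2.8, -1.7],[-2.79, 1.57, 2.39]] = [[4.45,  -5.27,  -0.65], [0.15,  1.97,  -2.27], [-1.05,  -1.44,  2.05]]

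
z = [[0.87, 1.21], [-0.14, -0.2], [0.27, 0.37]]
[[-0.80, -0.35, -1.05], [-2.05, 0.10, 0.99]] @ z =[[-0.93,-1.29], [-1.53,-2.13]]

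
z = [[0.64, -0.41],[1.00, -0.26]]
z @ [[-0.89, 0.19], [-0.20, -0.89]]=[[-0.49, 0.49], [-0.84, 0.42]]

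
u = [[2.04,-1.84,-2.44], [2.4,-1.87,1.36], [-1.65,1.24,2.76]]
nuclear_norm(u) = 8.44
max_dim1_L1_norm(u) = 6.32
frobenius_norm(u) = 6.04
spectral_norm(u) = 5.19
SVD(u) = [[-0.7, 0.13, 0.7], [-0.32, -0.93, -0.16], [0.63, -0.34, 0.70]] @ diag([5.190631957538631, 3.084746890027527, 0.16332943961265162]) @ [[-0.63, 0.52, 0.58], [-0.46, 0.35, -0.81], [-0.63, -0.78, 0.02]]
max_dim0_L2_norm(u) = 3.93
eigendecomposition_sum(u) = [[(0.4+0.98j),-0.41-0.39j,(0.32+0.91j)], [1.09+1.40j,(-0.85-0.44j),0.94+1.32j], [-0.20-0.06j,0.11-0.01j,(-0.18-0.07j)]] + [[(0.4-0.98j), -0.41+0.39j, 0.32-0.91j], [(1.09-1.4j), (-0.85+0.44j), (0.94-1.32j)], [-0.20+0.06j, 0.11+0.01j, -0.18+0.07j]] + [[(1.24-0j), (-1.01+0j), (-3.09-0j)], [(0.21-0j), -0.17+0.00j, -0.52-0.00j], [(-1.25+0j), 1.02-0.00j, 3.11+0.00j]]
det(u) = 2.62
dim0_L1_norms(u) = [6.09, 4.95, 6.56]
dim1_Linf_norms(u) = [2.44, 2.4, 2.76]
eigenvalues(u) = [(-0.63+0.48j), (-0.63-0.48j), (4.19+0j)]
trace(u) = 2.93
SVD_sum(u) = [[2.29, -1.89, -2.13], [1.05, -0.87, -0.98], [-2.06, 1.70, 1.91]] + [[-0.18, 0.14, -0.32], [1.33, -1.02, 2.34], [0.48, -0.37, 0.85]] + [[-0.07,  -0.09,  0.00],[0.02,  0.02,  -0.0],[-0.07,  -0.09,  0.0]]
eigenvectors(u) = [[(0.49+0.14j),0.49-0.14j,-0.70+0.00j], [(0.86+0j),(0.86-0j),-0.12+0.00j], [-0.08+0.06j,(-0.08-0.06j),(0.7+0j)]]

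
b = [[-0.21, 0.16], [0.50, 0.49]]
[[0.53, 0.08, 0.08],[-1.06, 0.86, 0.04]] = b@[[-2.34,  0.53,  -0.18],  [0.22,  1.21,  0.27]]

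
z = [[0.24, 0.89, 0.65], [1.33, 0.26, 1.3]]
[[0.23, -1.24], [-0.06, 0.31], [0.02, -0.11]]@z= [[-1.59,-0.12,-1.46], [0.40,0.03,0.36], [-0.14,-0.01,-0.13]]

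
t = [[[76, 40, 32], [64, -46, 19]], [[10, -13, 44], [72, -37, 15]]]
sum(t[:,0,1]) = 27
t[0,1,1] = -46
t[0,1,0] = 64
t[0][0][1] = 40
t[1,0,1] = -13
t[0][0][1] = 40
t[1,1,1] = -37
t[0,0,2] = 32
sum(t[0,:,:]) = 185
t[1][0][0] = 10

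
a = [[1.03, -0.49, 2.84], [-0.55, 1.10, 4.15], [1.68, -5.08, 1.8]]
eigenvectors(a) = [[(-0.94+0j),0.44+0.05j,0.44-0.05j],[-0.32+0.00j,(0.64+0j),(0.64-0j)],[-0.14+0.00j,0.09+0.62j,0.09-0.62j]]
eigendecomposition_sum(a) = [[(1.69+0j),(-1.14-0j),-0.12-0.00j], [(0.59+0j),(-0.4-0j),(-0.04-0j)], [0.25+0.00j,(-0.17-0j),(-0.02-0j)]] + [[-0.33-0.60j, 0.33+1.87j, 1.48-0.28j],[(-0.57-0.82j), (0.75+2.65j), 2.10-0.62j],[0.72-0.67j, -2.46+1.11j, (0.91+1.94j)]] + [[(-0.33+0.6j), (0.33-1.87j), (1.48+0.28j)], [(-0.57+0.82j), (0.75-2.65j), 2.10+0.62j], [(0.72+0.67j), -2.46-1.11j, (0.91-1.94j)]]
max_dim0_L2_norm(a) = 5.34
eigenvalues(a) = [(1.28+0j), (1.33+3.98j), (1.33-3.98j)]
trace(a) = 3.93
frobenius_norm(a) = 7.74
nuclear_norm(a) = 11.60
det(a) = 22.54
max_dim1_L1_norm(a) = 8.56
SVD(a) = [[-0.41, -0.35, -0.84],[-0.29, -0.83, 0.48],[-0.86, 0.44, 0.24]] @ diag([6.051362901073087, 4.768792055691336, 0.7810437689986234]) @ [[-0.28, 0.71, -0.65],[0.18, -0.63, -0.76],[-0.94, -0.33, 0.05]]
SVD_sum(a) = [[0.7, -1.75, 1.61], [0.50, -1.24, 1.14], [1.48, -3.69, 3.4]] + [[-0.29, 1.04, 1.26], [-0.69, 2.47, 2.99], [0.37, -1.33, -1.61]] + [[0.62, 0.22, -0.04],[-0.36, -0.12, 0.02],[-0.17, -0.06, 0.01]]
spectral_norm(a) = 6.05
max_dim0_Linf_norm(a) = 5.08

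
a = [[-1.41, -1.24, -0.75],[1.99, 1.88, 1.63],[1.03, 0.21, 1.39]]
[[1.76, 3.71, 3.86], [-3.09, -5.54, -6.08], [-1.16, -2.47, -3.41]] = a @ [[0.19, -1.77, -1.85], [-1.15, -0.77, -0.39], [-0.8, -0.35, -1.02]]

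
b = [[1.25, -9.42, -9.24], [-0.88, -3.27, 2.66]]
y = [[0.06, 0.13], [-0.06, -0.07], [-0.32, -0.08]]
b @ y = [[3.60, 1.56], [-0.71, -0.10]]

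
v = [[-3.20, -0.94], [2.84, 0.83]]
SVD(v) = [[-0.75, 0.66], [0.66, 0.75]] @ diag([4.458485246727124, 0.003050363351540179]) @ [[0.96, 0.28], [0.28, -0.96]]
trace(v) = -2.37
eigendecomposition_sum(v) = [[-3.20, -0.94], [2.85, 0.84]] + [[0.0, 0.0], [-0.01, -0.01]]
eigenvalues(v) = [-2.36, -0.01]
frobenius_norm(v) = 4.46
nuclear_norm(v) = 4.46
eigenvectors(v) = [[-0.75, 0.28], [0.66, -0.96]]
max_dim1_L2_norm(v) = 3.34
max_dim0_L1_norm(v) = 6.04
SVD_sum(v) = [[-3.20,-0.94],[2.84,0.83]] + [[0.0, -0.0], [0.00, -0.00]]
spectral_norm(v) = 4.46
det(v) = 0.01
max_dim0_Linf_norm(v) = 3.2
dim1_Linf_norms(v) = [3.2, 2.84]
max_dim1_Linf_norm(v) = 3.2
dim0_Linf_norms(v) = [3.2, 0.94]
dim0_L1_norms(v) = [6.04, 1.77]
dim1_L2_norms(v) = [3.34, 2.96]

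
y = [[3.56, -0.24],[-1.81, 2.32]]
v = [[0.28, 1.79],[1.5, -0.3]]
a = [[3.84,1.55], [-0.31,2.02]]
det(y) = 7.82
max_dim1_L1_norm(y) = 4.13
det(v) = -2.77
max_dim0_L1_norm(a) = 4.15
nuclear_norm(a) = 6.15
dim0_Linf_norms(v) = [1.5, 1.79]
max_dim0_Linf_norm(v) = 1.79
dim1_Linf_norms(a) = [3.84, 2.02]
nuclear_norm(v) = 3.34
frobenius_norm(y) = 4.62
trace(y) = 5.88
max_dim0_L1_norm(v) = 2.09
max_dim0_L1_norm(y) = 5.37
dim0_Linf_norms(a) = [3.84, 2.02]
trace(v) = -0.02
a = y + v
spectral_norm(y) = 4.24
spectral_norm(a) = 4.18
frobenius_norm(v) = 2.37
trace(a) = 5.86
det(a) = 8.24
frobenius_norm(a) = 4.62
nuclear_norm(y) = 6.09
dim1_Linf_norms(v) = [1.79, 1.5]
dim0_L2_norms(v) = [1.53, 1.81]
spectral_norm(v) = 1.82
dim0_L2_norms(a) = [3.85, 2.55]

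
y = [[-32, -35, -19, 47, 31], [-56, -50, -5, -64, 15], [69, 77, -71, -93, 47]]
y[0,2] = -19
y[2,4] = 47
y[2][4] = 47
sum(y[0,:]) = -8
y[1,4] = 15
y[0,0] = -32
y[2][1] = 77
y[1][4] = 15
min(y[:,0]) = -56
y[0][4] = 31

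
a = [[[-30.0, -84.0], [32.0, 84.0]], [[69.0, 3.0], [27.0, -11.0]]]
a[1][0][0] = 69.0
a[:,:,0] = [[-30.0, 32.0], [69.0, 27.0]]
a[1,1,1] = -11.0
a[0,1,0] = 32.0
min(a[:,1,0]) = 27.0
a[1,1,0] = 27.0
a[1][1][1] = -11.0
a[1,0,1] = 3.0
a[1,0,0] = 69.0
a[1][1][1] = -11.0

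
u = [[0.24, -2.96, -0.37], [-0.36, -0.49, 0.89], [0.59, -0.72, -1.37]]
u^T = [[0.24, -0.36, 0.59], [-2.96, -0.49, -0.72], [-0.37, 0.89, -1.37]]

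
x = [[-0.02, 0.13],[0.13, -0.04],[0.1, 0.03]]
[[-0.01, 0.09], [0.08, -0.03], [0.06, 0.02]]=x @ [[0.63, 0.0], [0.0, 0.66]]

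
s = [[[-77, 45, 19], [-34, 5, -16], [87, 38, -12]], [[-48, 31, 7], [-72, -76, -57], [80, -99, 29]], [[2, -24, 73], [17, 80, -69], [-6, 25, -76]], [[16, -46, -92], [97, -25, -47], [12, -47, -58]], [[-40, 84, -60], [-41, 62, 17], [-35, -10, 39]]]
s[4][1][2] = 17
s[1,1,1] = -76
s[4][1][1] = 62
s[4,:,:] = [[-40, 84, -60], [-41, 62, 17], [-35, -10, 39]]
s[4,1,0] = -41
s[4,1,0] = -41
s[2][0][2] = 73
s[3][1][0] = 97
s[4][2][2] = 39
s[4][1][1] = 62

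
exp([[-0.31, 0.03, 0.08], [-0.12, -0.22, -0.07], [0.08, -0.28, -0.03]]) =[[0.74,0.01,0.07], [-0.09,0.81,-0.07], [0.08,-0.25,0.98]]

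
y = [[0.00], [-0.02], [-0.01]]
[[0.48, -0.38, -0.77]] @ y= [[0.02]]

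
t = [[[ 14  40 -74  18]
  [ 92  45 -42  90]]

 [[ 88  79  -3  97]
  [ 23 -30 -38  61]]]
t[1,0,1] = 79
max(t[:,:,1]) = 79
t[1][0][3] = 97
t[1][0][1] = 79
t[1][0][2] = -3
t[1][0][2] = -3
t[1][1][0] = 23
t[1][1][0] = 23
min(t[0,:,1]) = 40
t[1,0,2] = -3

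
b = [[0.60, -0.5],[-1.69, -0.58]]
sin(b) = [[0.48, -0.41], [-1.37, -0.47]]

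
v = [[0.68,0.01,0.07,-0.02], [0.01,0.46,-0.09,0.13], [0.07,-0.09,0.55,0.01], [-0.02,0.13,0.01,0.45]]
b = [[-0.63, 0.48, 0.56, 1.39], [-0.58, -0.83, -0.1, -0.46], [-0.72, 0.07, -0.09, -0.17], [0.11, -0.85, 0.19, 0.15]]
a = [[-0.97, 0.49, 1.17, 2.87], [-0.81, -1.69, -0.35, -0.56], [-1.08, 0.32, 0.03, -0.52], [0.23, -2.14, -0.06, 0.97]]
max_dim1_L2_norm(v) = 0.68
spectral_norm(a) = 3.39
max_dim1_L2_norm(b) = 1.69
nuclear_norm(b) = 3.90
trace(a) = -1.66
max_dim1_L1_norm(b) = 3.06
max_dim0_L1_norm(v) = 0.78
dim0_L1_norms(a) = [3.09, 4.64, 1.61, 4.92]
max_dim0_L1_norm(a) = 4.92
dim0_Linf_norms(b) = [0.72, 0.85, 0.56, 1.39]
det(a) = -0.00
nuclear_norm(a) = 7.77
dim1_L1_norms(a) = [5.5, 3.41, 1.95, 3.4]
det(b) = 0.01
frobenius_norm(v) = 1.11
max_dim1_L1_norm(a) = 5.5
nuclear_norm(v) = 2.14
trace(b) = -1.40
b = a @ v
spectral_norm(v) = 0.72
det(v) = 0.07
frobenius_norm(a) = 4.67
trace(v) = 2.14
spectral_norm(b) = 1.79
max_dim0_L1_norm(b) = 2.23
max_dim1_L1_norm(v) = 0.78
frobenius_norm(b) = 2.34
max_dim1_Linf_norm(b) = 1.39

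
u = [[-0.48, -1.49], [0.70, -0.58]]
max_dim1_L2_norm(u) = 1.57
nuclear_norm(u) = 2.43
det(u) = 1.32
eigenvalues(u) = [(-0.53+1.02j), (-0.53-1.02j)]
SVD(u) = [[0.96, 0.28], [0.28, -0.96]] @ diag([1.6146736618913664, 0.8183696998266281]) @ [[-0.16, -0.99], [-0.99, 0.16]]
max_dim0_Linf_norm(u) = 1.49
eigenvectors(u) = [[(0.82+0j), (0.82-0j)], [(0.03-0.56j), 0.03+0.56j]]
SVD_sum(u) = [[-0.25, -1.53], [-0.07, -0.45]] + [[-0.23, 0.04],[0.77, -0.13]]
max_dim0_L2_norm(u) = 1.6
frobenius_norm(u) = 1.81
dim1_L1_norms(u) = [1.97, 1.28]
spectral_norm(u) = 1.61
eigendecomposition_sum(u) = [[(-0.24+0.52j), -0.74-0.39j], [0.35+0.18j, (-0.29+0.5j)]] + [[(-0.24-0.52j), (-0.74+0.39j)], [0.35-0.18j, -0.29-0.50j]]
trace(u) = -1.06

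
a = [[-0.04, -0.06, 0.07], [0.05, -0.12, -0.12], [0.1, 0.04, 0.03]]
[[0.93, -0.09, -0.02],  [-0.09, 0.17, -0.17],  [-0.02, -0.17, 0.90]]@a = [[-0.04, -0.05, 0.08], [-0.0, -0.02, -0.03], [0.08, 0.06, 0.05]]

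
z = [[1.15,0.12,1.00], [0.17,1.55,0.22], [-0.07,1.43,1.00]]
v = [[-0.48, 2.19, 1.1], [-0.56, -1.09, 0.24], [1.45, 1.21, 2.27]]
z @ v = [[0.83, 3.60, 3.56],[-0.63, -1.05, 1.06],[0.68, -0.50, 2.54]]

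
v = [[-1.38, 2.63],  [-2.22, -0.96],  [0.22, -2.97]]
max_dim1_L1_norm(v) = 4.01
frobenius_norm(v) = 4.85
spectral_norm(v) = 4.14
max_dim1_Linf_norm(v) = 2.97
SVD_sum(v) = [[-0.59, 2.8], [0.1, -0.47], [0.61, -2.89]] + [[-0.79, -0.17], [-2.32, -0.49], [-0.39, -0.08]]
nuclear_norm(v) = 6.67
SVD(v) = [[0.69, 0.32], [-0.12, 0.93], [-0.71, 0.16]] @ diag([4.1366531326388465, 2.535488288324207]) @ [[-0.21, 0.98], [-0.98, -0.21]]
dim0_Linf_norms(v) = [2.22, 2.97]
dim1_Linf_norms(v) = [2.63, 2.22, 2.97]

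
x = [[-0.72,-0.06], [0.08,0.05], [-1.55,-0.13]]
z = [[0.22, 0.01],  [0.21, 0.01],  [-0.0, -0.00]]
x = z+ [[-0.94, -0.07], [-0.13, 0.04], [-1.55, -0.13]]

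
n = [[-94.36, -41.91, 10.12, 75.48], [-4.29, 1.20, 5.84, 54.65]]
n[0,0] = -94.36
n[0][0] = -94.36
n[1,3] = 54.65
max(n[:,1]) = 1.2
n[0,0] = -94.36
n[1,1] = 1.2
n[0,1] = -41.91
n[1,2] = 5.84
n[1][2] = 5.84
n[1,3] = 54.65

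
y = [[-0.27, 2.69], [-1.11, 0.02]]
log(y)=[[0.41, 2.57], [-1.06, 0.68]]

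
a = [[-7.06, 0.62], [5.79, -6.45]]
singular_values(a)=[10.45, 4.01]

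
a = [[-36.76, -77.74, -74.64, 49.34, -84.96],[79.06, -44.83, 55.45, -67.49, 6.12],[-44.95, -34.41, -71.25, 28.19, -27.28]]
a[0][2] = -74.64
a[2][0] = -44.95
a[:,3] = [49.34, -67.49, 28.19]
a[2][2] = -71.25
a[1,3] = -67.49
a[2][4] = -27.28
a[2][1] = -34.41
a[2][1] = -34.41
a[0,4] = -84.96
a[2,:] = [-44.95, -34.41, -71.25, 28.19, -27.28]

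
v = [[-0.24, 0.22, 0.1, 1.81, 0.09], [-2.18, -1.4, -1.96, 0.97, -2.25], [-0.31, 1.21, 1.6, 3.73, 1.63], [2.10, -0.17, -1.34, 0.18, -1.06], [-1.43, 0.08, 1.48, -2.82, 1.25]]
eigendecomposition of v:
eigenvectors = [[0.27, -0.13, 0.24, 0.12, -0.20], [0.19, -0.96, -0.48, -0.82, 0.64], [0.40, 0.05, 0.73, -0.13, -0.66], [0.37, 0.20, 0.14, 0.09, -0.09], [-0.77, 0.14, -0.4, 0.54, 0.32]]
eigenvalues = [2.33, -1.48, 0.49, -0.02, 0.06]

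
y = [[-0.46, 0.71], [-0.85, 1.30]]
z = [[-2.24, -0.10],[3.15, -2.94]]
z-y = [[-1.78, -0.81], [4.00, -4.24]]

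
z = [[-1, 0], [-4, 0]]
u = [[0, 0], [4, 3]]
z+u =[[-1, 0], [0, 3]]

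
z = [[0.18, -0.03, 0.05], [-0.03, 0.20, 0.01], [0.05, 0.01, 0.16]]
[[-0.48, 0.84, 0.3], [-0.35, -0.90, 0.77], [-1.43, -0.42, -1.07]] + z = [[-0.3, 0.81, 0.35], [-0.38, -0.7, 0.78], [-1.38, -0.41, -0.91]]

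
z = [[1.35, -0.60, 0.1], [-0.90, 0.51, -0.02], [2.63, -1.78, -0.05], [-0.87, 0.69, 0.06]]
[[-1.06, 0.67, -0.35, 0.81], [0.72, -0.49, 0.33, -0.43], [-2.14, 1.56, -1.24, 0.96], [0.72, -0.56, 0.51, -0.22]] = z@[[-0.79, 0.24, 0.10, 1.00], [0.03, -0.53, 0.84, 0.93], [0.22, 0.31, 0.22, 0.22]]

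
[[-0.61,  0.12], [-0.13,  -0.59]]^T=[[-0.61, -0.13], [0.12, -0.59]]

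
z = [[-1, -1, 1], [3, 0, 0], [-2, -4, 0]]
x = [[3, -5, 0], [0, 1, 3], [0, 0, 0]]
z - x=[[-4, 4, 1], [3, -1, -3], [-2, -4, 0]]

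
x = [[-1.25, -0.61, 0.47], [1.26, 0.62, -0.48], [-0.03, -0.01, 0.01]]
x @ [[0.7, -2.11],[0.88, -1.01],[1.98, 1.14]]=[[-0.48,3.79], [0.48,-3.83], [-0.01,0.08]]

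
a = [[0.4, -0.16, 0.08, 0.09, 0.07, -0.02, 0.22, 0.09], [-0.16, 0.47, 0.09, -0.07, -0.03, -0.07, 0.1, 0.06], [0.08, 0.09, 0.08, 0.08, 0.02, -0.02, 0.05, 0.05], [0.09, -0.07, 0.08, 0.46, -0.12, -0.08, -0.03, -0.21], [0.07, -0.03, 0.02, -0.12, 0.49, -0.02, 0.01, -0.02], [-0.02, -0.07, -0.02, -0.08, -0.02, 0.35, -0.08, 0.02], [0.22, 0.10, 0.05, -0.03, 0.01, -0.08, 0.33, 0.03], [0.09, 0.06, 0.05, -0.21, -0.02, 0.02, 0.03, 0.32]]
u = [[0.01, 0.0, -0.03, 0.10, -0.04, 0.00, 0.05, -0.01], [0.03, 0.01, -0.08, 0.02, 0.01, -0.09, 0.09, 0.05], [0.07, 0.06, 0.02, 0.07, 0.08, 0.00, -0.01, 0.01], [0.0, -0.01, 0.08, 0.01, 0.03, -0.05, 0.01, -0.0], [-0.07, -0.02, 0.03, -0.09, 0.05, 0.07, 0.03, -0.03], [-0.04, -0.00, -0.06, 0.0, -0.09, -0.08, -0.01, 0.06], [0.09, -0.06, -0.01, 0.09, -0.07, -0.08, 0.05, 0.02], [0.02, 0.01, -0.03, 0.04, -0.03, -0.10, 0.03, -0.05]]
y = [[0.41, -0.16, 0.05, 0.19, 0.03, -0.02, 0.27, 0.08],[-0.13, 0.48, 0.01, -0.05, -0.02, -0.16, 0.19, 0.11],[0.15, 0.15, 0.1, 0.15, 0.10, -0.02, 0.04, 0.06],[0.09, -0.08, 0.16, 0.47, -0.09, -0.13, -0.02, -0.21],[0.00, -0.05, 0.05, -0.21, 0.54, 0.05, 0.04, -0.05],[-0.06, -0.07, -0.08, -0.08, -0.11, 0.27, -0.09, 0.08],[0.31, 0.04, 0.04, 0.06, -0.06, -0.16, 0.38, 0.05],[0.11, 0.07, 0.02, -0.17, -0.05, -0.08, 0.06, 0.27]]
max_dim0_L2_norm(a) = 0.54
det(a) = -0.00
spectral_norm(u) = 0.30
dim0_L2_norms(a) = [0.51, 0.53, 0.18, 0.54, 0.51, 0.38, 0.42, 0.4]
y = u + a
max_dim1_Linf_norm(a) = 0.49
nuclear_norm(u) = 0.97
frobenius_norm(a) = 1.27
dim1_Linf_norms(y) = [0.41, 0.48, 0.15, 0.47, 0.54, 0.27, 0.38, 0.27]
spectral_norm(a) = 0.70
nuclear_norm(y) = 3.21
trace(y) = 2.92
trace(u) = 0.02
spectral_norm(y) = 0.83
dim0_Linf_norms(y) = [0.41, 0.48, 0.16, 0.47, 0.54, 0.27, 0.38, 0.27]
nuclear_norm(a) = 2.91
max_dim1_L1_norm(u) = 0.47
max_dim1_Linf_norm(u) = 0.1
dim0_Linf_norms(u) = [0.09, 0.06, 0.08, 0.1, 0.09, 0.1, 0.09, 0.06]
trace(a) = 2.90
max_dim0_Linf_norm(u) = 0.1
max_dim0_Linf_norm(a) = 0.49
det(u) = -0.00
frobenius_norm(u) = 0.41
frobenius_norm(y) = 1.39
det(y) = 0.00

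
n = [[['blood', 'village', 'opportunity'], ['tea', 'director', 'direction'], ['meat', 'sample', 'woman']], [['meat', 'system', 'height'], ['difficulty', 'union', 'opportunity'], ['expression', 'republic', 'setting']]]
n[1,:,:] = [['meat', 'system', 'height'], ['difficulty', 'union', 'opportunity'], ['expression', 'republic', 'setting']]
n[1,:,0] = ['meat', 'difficulty', 'expression']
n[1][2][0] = 'expression'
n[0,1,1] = 'director'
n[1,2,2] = 'setting'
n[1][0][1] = 'system'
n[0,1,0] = 'tea'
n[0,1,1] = 'director'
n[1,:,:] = [['meat', 'system', 'height'], ['difficulty', 'union', 'opportunity'], ['expression', 'republic', 'setting']]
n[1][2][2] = 'setting'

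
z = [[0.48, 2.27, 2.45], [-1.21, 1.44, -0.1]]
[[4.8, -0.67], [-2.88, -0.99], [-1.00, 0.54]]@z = [[3.11,9.93,11.83],[-0.18,-7.96,-6.96],[-1.13,-1.49,-2.50]]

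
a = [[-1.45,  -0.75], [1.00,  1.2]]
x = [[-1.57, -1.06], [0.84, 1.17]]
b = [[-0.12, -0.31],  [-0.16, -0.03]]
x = b + a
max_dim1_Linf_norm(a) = 1.45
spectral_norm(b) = 0.35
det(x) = -0.95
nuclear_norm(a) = 2.66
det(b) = -0.05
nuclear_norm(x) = 2.75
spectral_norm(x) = 2.35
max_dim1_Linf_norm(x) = 1.57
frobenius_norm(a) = 2.26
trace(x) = -0.40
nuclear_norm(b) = 0.48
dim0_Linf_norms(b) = [0.16, 0.31]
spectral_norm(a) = 2.21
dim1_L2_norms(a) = [1.63, 1.56]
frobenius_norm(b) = 0.37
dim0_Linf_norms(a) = [1.45, 1.2]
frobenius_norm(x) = 2.38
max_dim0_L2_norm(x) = 1.78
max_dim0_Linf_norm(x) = 1.57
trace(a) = -0.25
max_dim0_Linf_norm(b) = 0.31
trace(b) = -0.15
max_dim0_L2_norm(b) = 0.31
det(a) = -0.99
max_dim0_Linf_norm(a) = 1.45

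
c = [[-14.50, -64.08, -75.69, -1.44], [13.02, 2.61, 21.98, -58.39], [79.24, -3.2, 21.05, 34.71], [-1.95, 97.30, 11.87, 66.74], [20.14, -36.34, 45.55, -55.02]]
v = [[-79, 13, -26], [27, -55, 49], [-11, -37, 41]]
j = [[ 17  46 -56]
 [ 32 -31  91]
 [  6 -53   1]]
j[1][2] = 91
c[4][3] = -55.02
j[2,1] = -53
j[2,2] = 1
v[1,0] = 27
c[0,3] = -1.44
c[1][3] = -58.39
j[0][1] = 46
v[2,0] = -11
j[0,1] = 46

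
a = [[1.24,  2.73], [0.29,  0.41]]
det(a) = -0.28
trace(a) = 1.65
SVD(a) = [[-0.99, -0.16], [-0.16, 0.99]] @ diag([3.0387511146602177, 0.09322908961949569]) @ [[-0.42, -0.91], [0.91, -0.42]]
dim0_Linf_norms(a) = [1.24, 2.73]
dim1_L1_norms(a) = [3.97, 0.7]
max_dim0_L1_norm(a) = 3.14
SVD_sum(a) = [[1.25, 2.72], [0.21, 0.45]] + [[-0.01, 0.01], [0.08, -0.04]]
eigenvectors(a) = [[0.98, -0.89], [0.20, 0.46]]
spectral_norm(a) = 3.04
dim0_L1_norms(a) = [1.53, 3.14]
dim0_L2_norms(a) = [1.27, 2.76]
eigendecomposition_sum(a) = [[1.29, 2.51], [0.27, 0.52]] + [[-0.05, 0.22],[0.02, -0.11]]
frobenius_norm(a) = 3.04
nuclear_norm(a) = 3.13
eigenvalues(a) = [1.81, -0.16]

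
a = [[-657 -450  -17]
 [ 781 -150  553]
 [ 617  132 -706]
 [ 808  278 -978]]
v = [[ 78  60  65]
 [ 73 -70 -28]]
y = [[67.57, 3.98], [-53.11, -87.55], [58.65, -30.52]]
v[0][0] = 78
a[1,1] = -150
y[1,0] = -53.11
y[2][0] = 58.65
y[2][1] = -30.52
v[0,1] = 60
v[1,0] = 73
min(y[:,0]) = -53.11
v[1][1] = -70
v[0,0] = 78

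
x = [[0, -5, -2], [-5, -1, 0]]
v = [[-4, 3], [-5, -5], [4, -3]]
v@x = [[-15, 17, 8], [25, 30, 10], [15, -17, -8]]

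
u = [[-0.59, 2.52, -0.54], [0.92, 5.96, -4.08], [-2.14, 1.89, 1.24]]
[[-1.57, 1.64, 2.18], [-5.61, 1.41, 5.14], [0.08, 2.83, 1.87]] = u @ [[-0.40, -0.46, -0.65], [-0.64, 0.65, 0.60], [0.35, 0.5, -0.53]]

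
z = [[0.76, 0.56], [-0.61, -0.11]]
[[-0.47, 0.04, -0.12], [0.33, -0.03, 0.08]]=z@ [[-0.52, 0.05, -0.13], [-0.14, 0.01, -0.03]]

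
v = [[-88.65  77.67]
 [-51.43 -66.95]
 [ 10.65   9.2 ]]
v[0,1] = 77.67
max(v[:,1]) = 77.67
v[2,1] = 9.2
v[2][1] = 9.2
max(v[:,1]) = 77.67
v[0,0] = -88.65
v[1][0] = -51.43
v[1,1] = -66.95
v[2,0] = 10.65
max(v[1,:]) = -51.43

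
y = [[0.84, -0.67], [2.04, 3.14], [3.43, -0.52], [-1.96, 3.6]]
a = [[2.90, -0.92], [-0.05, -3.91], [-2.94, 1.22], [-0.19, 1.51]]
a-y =[[2.06, -0.25], [-2.09, -7.05], [-6.37, 1.74], [1.77, -2.09]]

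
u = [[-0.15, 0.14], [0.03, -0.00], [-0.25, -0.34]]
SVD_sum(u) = [[0.02, 0.03], [0.01, 0.01], [-0.24, -0.35]] + [[-0.17, 0.11], [0.02, -0.01], [-0.01, 0.01]]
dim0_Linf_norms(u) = [0.25, 0.34]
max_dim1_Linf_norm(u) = 0.34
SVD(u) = [[0.07,0.99], [0.04,-0.12], [-1.0,0.07]] @ diag([0.42324101964699373, 0.2048585836331323]) @ [[0.57, 0.82],[-0.82, 0.57]]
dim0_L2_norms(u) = [0.29, 0.37]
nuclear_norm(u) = 0.63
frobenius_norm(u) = 0.47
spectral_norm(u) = 0.42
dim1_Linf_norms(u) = [0.15, 0.03, 0.34]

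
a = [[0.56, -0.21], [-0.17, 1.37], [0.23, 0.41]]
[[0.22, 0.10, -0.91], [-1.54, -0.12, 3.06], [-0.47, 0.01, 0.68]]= a @ [[-0.03, 0.15, -0.82], [-1.13, -0.07, 2.13]]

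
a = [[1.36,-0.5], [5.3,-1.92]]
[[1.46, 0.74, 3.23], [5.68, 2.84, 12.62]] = a @ [[0.8,-0.08,2.71],[-0.75,-1.7,0.91]]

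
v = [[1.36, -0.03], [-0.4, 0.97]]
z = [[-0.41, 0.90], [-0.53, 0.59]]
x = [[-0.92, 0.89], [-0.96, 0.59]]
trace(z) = 0.18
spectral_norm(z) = 1.25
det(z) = 0.24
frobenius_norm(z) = 1.27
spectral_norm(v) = 1.47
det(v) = 1.31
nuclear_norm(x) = 1.88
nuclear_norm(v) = 2.36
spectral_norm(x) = 1.70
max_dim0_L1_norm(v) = 1.76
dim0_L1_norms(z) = [0.94, 1.49]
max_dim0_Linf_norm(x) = 0.96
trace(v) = 2.33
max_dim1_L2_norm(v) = 1.36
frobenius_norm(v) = 1.72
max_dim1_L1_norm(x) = 1.81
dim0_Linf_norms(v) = [1.36, 0.97]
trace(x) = -0.33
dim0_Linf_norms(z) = [0.53, 0.9]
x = z @ v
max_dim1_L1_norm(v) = 1.39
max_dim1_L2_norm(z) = 0.99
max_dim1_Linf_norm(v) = 1.36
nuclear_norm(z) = 1.44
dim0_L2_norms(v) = [1.42, 0.97]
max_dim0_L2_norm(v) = 1.42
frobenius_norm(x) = 1.71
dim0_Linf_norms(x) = [0.96, 0.89]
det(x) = 0.31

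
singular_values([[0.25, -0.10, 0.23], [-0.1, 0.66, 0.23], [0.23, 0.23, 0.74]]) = [0.95, 0.6, 0.1]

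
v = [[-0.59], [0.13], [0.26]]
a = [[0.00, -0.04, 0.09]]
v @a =[[0.00,0.02,-0.05], [0.0,-0.01,0.01], [0.0,-0.01,0.02]]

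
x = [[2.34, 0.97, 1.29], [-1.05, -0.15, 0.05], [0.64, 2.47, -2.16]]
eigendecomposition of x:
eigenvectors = [[-0.79+0.00j, (-0.79-0j), (-0.23+0j)], [0.54-0.14j, 0.54+0.14j, -0.12+0.00j], [(0.22-0.12j), (0.22+0.12j), 0.97+0.00j]]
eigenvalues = [(1.32+0.38j), (1.32-0.38j), (-2.61+0j)]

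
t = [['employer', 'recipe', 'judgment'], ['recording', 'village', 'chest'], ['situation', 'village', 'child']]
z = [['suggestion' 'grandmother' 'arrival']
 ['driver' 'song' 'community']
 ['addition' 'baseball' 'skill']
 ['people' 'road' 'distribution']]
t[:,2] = ['judgment', 'chest', 'child']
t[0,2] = 'judgment'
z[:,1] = ['grandmother', 'song', 'baseball', 'road']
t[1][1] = 'village'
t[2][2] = 'child'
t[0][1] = 'recipe'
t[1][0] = 'recording'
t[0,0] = 'employer'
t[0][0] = 'employer'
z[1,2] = 'community'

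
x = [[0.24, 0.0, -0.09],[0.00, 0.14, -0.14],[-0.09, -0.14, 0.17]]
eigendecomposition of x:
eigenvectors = [[-0.58, -0.77, 0.26], [-0.46, 0.57, 0.68], [0.67, -0.28, 0.69]]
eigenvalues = [0.34, 0.21, -0.0]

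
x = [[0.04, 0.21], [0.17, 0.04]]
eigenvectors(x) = [[0.74, -0.74], [0.67, 0.67]]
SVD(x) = [[-0.85,-0.53], [-0.53,0.85]] @ diag([0.2347213595499959, 0.1452786404500042]) @ [[-0.53,-0.85],[0.85,-0.53]]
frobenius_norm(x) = 0.28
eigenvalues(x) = [0.23, -0.15]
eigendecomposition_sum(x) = [[0.11,0.13], [0.1,0.11]] + [[-0.07, 0.08],[0.07, -0.07]]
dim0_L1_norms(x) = [0.21, 0.25]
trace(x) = 0.08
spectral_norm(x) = 0.23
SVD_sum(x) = [[0.1, 0.17],[0.06, 0.1]] + [[-0.06, 0.04], [0.11, -0.06]]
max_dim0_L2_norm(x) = 0.21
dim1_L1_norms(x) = [0.25, 0.21]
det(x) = -0.03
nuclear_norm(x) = 0.38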